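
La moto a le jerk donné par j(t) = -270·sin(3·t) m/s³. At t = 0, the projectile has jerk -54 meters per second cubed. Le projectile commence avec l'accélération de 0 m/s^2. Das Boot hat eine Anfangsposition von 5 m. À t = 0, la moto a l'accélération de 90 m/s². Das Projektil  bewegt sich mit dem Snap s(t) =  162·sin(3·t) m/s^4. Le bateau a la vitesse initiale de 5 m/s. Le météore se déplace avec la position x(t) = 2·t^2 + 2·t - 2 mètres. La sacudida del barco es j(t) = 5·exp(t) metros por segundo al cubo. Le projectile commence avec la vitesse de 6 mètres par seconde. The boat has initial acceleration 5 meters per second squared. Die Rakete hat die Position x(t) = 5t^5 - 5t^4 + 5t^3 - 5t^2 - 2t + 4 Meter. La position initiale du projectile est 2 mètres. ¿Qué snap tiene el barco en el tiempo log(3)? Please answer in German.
Wir müssen unsere Gleichung für den Ruck j(t) = 5·exp(t) 1-mal ableiten. Mit d/dt von j(t) finden wir s(t) = 5·exp(t). Mit s(t) = 5·exp(t) und Einsetzen von t = log(3), finden wir s = 15.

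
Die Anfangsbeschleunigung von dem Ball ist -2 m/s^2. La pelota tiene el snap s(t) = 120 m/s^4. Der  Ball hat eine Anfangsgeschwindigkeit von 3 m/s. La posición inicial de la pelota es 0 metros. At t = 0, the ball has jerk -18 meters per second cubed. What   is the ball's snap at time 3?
Using s(t) = 120 and substituting t = 3, we find s = 120.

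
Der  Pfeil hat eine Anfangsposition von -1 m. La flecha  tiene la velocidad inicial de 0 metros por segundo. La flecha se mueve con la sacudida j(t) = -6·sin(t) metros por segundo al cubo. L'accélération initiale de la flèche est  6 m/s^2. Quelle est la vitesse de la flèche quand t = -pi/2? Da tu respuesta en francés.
En partant du jerk j(t) = -6·sin(t), nous prenons 2 primitives. En prenant ∫j(t)dt et en appliquant a(0) = 6, nous trouvons a(t) = 6·cos(t). La primitive de l'accélération est la vitesse. En utilisant v(0) = 0, nous obtenons v(t) = 6·sin(t). En utilisant v(t) = 6·sin(t) et en substituant t = -pi/2, nous trouvons v = -6.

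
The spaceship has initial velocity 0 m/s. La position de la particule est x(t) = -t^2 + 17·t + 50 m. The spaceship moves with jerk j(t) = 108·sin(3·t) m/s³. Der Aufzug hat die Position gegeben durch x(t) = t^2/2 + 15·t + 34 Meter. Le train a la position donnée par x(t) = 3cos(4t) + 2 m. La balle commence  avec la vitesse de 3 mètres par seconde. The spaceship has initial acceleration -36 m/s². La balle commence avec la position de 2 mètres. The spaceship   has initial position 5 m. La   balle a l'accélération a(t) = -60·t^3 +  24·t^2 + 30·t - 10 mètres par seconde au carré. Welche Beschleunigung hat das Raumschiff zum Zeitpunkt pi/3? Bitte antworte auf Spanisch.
Para resolver esto, necesitamos tomar 1 antiderivada de nuestra ecuación de la sacudida j(t) = 108·sin(3·t). Integrando la sacudida y usando la condición inicial a(0) = -36, obtenemos a(t) = -36·cos(3·t). Tenemos la aceleración a(t) = -36·cos(3·t). Sustituyendo t = pi/3: a(pi/3) = 36.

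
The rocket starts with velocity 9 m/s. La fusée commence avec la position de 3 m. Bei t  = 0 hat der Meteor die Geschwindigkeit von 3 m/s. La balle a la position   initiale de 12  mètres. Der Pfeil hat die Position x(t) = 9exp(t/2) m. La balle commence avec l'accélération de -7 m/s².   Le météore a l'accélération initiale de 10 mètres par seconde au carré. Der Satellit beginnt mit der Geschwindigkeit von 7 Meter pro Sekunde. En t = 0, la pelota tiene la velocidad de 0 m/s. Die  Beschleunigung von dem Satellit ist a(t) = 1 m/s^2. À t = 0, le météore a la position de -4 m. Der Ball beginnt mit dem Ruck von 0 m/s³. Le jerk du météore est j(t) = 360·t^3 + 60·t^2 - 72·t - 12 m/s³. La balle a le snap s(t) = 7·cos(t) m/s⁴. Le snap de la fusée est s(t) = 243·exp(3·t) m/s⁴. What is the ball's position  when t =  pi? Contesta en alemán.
Wir müssen unsere Gleichung für den Snap s(t) = 7·cos(t) 4-mal integrieren. Die Stammfunktion von dem Snap, mit j(0) = 0, ergibt den Ruck: j(t) = 7·sin(t). Mit ∫j(t)dt und Anwendung von a(0) = -7, finden wir a(t) = -7·cos(t). Durch Integration von der Beschleunigung und Verwendung der Anfangsbedingung v(0) = 0, erhalten wir v(t) = -7·sin(t). Durch Integration von der Geschwindigkeit und Verwendung der Anfangsbedingung x(0) = 12, erhalten wir x(t) = 7·cos(t) + 5. Mit x(t) = 7·cos(t) + 5 und Einsetzen von t = pi, finden wir x = -2.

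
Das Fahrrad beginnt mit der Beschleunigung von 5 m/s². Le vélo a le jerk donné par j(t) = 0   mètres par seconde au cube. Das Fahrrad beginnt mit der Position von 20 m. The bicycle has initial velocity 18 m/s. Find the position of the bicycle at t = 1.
To solve this, we need to take 3 antiderivatives of our jerk equation j(t) = 0. The integral of jerk, with a(0) = 5, gives acceleration: a(t) = 5. The antiderivative of acceleration, with v(0) = 18, gives velocity: v(t) = 5·t + 18. Taking ∫v(t)dt and applying x(0) = 20, we find x(t) = 5·t^2/2 + 18·t + 20. Using x(t) = 5·t^2/2 + 18·t + 20 and substituting t = 1, we find x = 81/2.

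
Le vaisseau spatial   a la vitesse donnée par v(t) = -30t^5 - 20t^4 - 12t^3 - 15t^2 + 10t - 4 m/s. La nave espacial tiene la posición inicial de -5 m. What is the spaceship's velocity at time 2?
We have velocity v(t) = -30·t^5 - 20·t^4 - 12·t^3 - 15·t^2 + 10·t - 4. Substituting t = 2: v(2) = -1420.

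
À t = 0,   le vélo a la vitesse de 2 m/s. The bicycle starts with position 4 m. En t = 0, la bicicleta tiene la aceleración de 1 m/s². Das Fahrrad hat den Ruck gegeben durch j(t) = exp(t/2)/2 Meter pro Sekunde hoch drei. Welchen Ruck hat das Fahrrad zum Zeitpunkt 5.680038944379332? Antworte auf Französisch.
Nous avons le jerk j(t) = exp(t/2)/2. En substituant t = 5.680038944379332: j(5.680038944379332) = 8.55804941091179.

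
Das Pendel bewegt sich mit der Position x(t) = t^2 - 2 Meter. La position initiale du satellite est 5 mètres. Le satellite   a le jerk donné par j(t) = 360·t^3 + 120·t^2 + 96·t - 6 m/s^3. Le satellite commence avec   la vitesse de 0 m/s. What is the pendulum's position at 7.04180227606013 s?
Using x(t) = t^2 - 2 and substituting t = 7.04180227606013, we find x = 47.5869792951256.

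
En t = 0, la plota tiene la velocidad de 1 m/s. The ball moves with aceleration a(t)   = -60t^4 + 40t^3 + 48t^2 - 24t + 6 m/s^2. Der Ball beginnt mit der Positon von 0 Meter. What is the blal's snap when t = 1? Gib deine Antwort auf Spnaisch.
Partiendo de la aceleración a(t) = -60·t^4 + 40·t^3 + 48·t^2 - 24·t + 6, tomamos 2 derivadas. La derivada de la aceleración da la sacudida: j(t) = -240·t^3 + 120·t^2 + 96·t - 24. Derivando la sacudida, obtenemos el snap: s(t) = -720·t^2 + 240·t + 96. Usando s(t) = -720·t^2 + 240·t + 96 y sustituyendo t = 1, encontramos s = -384.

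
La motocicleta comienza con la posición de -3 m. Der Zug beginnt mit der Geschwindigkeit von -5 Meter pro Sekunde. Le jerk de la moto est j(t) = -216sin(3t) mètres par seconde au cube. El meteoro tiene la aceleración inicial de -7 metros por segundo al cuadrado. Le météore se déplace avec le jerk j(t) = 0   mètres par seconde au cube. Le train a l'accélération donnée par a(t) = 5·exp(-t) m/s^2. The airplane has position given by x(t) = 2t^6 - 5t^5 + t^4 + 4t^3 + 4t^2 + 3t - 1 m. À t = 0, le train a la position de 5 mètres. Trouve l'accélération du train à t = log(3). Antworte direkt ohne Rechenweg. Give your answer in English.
At t = log(3), a = 5/3.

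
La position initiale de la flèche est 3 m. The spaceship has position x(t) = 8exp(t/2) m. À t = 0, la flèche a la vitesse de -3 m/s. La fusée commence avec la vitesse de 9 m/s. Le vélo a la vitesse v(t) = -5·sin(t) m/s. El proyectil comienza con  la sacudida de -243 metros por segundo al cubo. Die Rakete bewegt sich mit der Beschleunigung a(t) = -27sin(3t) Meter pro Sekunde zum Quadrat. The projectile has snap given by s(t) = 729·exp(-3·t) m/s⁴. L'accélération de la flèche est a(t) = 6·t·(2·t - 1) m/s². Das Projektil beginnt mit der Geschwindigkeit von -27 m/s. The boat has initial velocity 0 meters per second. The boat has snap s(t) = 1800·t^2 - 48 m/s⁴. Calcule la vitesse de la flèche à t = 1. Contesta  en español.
Debemos encontrar la antiderivada de nuestra ecuación de la aceleración a(t) = 6·t·(2·t - 1) 1 vez. Tomando ∫a(t)dt y aplicando v(0) = -3, encontramos v(t) = 4·t^3 - 3·t^2 - 3. Usando v(t) = 4·t^3 - 3·t^2 - 3 y sustituyendo t = 1, encontramos v = -2.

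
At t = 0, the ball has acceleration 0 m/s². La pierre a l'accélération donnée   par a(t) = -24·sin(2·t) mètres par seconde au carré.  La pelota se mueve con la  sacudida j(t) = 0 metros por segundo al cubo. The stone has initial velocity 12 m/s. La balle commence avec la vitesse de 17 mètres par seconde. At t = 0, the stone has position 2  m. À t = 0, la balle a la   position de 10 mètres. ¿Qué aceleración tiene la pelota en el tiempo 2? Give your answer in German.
Wir müssen unsere Gleichung für den Ruck j(t) = 0 1-mal integrieren. Durch Integration von dem Ruck und Verwendung der Anfangsbedingung a(0) = 0, erhalten wir a(t) = 0. Mit a(t) = 0 und Einsetzen von t = 2, finden wir a = 0.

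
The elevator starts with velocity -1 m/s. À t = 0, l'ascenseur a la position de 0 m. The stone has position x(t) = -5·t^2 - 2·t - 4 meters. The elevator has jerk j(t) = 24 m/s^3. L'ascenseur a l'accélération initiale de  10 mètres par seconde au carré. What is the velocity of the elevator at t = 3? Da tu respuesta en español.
Necesitamos integrar nuestra ecuación de la sacudida j(t) = 24 2 veces. La integral de la sacudida es la aceleración. Usando a(0) = 10, obtenemos a(t) = 24·t + 10. Integrando la aceleración y usando la condición inicial v(0) = -1, obtenemos v(t) = 12·t^2 + 10·t - 1. Usando v(t) = 12·t^2 + 10·t - 1 y sustituyendo t = 3, encontramos v = 137.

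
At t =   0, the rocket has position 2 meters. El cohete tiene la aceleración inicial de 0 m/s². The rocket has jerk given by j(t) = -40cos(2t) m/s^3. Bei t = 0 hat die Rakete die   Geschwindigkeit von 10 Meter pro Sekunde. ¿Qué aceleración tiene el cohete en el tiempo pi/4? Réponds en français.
Nous devons intégrer notre équation du jerk j(t) = -40·cos(2·t) 1 fois. En prenant ∫j(t)dt et en appliquant a(0) = 0, nous trouvons a(t) = -20·sin(2·t). De l'équation de l'accélération a(t) = -20·sin(2·t), nous substituons t = pi/4 pour obtenir a = -20.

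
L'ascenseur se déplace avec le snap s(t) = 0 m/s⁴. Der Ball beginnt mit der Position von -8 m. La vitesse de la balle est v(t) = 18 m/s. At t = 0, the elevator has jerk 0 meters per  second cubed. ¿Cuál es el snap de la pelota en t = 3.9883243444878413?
Debemos derivar nuestra ecuación de la velocidad v(t) = 18 3 veces. Derivando la velocidad, obtenemos la aceleración: a(t) = 0. Tomando d/dt de a(t), encontramos j(t) = 0. Derivando la sacudida, obtenemos el snap: s(t) = 0. Tenemos el snap s(t) = 0. Sustituyendo t = 3.9883243444878413: s(3.9883243444878413) = 0.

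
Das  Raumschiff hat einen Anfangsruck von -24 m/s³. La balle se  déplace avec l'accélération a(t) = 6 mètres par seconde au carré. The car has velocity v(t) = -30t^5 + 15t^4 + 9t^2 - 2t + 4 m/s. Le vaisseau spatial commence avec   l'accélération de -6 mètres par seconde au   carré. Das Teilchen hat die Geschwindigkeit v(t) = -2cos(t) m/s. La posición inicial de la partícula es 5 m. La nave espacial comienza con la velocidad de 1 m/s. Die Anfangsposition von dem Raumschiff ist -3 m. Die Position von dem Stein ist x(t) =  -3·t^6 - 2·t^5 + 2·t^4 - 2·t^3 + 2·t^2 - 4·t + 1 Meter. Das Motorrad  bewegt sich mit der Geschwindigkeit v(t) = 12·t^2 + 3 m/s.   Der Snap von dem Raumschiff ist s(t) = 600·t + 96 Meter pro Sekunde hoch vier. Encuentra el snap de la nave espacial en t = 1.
Usando s(t) = 600·t + 96 y sustituyendo t = 1, encontramos s = 696.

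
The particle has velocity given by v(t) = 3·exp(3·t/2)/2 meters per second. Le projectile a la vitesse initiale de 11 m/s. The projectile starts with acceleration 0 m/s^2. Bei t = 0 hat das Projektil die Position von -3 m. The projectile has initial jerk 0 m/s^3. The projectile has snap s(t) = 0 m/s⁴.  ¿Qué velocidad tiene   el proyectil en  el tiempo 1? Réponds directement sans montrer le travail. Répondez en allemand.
v(1) = 11.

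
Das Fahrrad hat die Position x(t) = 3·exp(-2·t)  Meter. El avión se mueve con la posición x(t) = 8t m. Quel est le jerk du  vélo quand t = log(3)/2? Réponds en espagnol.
Para resolver esto, necesitamos tomar 3 derivadas de nuestra ecuación de la posición x(t) = 3·exp(-2·t). Derivando la posición, obtenemos la velocidad: v(t) = -6·exp(-2·t). La derivada de la velocidad da la aceleración: a(t) = 12·exp(-2·t). Derivando la aceleración, obtenemos la sacudida: j(t) = -24·exp(-2·t). De la ecuación de la sacudida j(t) = -24·exp(-2·t), sustituimos t = log(3)/2 para obtener j = -8.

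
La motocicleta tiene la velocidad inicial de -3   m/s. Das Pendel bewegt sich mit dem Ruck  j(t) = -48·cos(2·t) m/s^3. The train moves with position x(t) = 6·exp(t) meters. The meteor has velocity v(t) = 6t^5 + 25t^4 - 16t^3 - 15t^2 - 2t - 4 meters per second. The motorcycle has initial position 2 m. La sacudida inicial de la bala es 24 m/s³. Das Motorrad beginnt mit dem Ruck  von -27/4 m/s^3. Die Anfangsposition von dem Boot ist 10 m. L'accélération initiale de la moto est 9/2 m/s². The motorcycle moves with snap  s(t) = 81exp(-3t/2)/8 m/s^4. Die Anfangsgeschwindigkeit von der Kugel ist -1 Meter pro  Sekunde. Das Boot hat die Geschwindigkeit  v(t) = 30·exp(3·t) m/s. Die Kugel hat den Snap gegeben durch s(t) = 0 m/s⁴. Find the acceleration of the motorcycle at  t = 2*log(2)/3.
To find the answer, we compute 2 antiderivatives of s(t) = 81·exp(-3·t/2)/8. Finding the integral of s(t) and using j(0) = -27/4: j(t) = -27·exp(-3·t/2)/4. Finding the antiderivative of j(t) and using a(0) = 9/2: a(t) = 9·exp(-3·t/2)/2. From the given acceleration equation a(t) = 9·exp(-3·t/2)/2, we substitute t = 2*log(2)/3 to get a = 9/4.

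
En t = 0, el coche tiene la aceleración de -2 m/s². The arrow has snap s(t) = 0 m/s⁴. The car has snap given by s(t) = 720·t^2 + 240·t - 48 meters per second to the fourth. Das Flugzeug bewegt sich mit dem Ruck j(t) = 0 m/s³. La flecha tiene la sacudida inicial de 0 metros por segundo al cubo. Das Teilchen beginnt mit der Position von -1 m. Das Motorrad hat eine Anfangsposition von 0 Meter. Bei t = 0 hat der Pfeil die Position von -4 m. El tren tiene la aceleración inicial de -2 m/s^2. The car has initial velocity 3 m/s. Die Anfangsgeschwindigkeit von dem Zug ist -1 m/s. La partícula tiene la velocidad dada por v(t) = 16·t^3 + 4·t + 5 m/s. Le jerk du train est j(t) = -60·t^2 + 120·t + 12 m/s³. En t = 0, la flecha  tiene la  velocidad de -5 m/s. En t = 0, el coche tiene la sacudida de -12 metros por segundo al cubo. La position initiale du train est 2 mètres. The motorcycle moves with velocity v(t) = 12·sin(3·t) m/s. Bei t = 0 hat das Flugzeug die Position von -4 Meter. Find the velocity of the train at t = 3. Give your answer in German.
Wir müssen unsere Gleichung für den Ruck j(t) = -60·t^2 + 120·t + 12 2-mal integrieren. Das Integral von dem Ruck, mit a(0) = -2, ergibt die Beschleunigung: a(t) = -20·t^3 + 60·t^2 + 12·t - 2. Mit ∫a(t)dt und Anwendung von v(0) = -1, finden wir v(t) = -5·t^4 + 20·t^3 + 6·t^2 - 2·t - 1. Aus der Gleichung für die Geschwindigkeit v(t) = -5·t^4 + 20·t^3 + 6·t^2 - 2·t - 1, setzen wir t = 3 ein und erhalten v = 182.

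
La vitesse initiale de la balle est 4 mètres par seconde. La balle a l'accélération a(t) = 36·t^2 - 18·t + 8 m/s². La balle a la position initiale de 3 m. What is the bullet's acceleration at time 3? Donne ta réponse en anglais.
Using a(t) = 36·t^2 - 18·t + 8 and substituting t = 3, we find a = 278.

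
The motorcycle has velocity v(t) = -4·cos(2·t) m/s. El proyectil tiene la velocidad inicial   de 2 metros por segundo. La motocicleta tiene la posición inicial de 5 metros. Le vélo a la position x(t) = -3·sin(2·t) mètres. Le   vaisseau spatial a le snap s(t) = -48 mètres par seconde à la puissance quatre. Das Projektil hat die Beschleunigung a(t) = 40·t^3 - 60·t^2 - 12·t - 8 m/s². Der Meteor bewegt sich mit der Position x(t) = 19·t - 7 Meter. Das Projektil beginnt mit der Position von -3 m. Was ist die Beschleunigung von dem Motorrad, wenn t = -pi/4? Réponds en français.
Pour résoudre ceci, nous devons prendre 1 dérivée de notre équation de la vitesse v(t) = -4·cos(2·t). La dérivée de la vitesse donne l'accélération: a(t) = 8·sin(2·t). En utilisant a(t) = 8·sin(2·t) et en substituant t = -pi/4, nous trouvons a = -8.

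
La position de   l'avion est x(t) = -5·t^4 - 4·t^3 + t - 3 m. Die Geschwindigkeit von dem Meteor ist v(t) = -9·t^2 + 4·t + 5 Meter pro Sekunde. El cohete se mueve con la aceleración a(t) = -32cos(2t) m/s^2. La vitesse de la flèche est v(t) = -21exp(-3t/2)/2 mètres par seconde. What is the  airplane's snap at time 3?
To solve this, we need to take 4 derivatives of our position equation x(t) = -5·t^4 - 4·t^3 + t - 3. The derivative of position gives velocity: v(t) = -20·t^3 - 12·t^2 + 1. The derivative of velocity gives acceleration: a(t) = -60·t^2 - 24·t. Taking d/dt of a(t), we find j(t) = -120·t - 24. Taking d/dt of j(t), we find s(t) = -120. From the given snap equation s(t) = -120, we substitute t = 3 to get s = -120.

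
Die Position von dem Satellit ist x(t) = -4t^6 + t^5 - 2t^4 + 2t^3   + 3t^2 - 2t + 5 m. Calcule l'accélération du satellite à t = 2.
En partant de la position x(t) = -4·t^6 + t^5 - 2·t^4 + 2·t^3 + 3·t^2 - 2·t + 5, nous prenons 2 dérivées. La dérivée de la position donne la vitesse: v(t) = -24·t^5 + 5·t^4 - 8·t^3 + 6·t^2 + 6·t - 2. En dérivant la vitesse, nous obtenons l'accélération: a(t) = -120·t^4 + 20·t^3 - 24·t^2 + 12·t + 6. En utilisant a(t) = -120·t^4 + 20·t^3 - 24·t^2 + 12·t + 6 et en substituant t = 2, nous trouvons a = -1826.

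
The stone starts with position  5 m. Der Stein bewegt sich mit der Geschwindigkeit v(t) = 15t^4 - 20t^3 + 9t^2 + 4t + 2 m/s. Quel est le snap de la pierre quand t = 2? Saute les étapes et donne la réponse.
s(2) = 600.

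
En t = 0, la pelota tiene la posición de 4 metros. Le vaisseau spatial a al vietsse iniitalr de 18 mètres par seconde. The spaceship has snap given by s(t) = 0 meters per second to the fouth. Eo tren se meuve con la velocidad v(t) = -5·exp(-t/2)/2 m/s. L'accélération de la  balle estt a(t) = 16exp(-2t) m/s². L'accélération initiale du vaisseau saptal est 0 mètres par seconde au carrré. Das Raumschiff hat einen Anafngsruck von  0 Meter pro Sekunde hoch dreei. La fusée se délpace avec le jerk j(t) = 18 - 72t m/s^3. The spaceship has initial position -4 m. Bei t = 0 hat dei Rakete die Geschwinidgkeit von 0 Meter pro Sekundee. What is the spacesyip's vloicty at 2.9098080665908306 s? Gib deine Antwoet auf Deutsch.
Ausgehend von dem Snap s(t) = 0, nehmen wir 3 Integrale. Das Integral von dem Snap ist der Ruck. Mit j(0) = 0 erhalten wir j(t) = 0. Mit ∫j(t)dt und Anwendung von a(0) = 0, finden wir a(t) = 0. Die Stammfunktion von der Beschleunigung, mit v(0) = 18, ergibt die Geschwindigkeit: v(t) = 18. Mit v(t) = 18 und Einsetzen von t = 2.9098080665908306, finden wir v = 18.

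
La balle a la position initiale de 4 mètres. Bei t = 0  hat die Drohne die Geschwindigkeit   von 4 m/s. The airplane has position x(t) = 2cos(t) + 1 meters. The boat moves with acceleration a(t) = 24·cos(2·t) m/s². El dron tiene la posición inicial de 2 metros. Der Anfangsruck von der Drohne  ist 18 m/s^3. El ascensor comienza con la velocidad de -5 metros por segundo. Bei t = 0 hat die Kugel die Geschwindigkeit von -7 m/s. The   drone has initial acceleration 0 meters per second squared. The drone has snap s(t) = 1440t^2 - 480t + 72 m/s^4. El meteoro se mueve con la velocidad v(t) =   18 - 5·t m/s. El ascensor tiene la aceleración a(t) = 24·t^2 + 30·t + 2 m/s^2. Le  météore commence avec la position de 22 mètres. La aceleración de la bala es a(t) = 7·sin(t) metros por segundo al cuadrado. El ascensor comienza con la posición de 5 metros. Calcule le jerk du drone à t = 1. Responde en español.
Para resolver esto, necesitamos tomar 1 integral de nuestra ecuación del snap s(t) = 1440·t^2 - 480·t + 72. La integral del snap es la sacudida. Usando j(0) = 18, obtenemos j(t) = 480·t^3 - 240·t^2 + 72·t + 18. De la ecuación de la sacudida j(t) = 480·t^3 - 240·t^2 + 72·t + 18, sustituimos t = 1 para obtener j = 330.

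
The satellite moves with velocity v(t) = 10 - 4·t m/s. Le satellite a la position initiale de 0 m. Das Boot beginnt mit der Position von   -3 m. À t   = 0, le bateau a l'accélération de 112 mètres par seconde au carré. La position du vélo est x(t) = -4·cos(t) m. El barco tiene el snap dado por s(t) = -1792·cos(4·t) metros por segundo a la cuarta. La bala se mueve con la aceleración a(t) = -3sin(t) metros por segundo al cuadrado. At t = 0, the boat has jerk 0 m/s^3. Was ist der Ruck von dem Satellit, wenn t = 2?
Um dies zu lösen, müssen wir 2 Ableitungen unserer Gleichung für die Geschwindigkeit v(t) = 10 - 4·t nehmen. Die Ableitung von der Geschwindigkeit ergibt die Beschleunigung: a(t) = -4. Die Ableitung von der Beschleunigung ergibt den Ruck: j(t) = 0. Mit j(t) = 0 und Einsetzen von t = 2, finden wir j = 0.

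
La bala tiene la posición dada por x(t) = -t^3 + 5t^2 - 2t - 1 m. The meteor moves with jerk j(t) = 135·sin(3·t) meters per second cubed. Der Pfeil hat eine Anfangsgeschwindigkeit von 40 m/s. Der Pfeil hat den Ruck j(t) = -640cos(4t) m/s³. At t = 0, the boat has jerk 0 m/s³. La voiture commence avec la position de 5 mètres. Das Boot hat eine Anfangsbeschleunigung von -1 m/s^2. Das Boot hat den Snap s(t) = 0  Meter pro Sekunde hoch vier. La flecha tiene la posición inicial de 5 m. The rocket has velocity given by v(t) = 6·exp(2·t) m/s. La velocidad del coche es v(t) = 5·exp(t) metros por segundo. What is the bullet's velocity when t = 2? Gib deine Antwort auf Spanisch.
Para resolver esto, necesitamos tomar 1 derivada de nuestra ecuación de la posición x(t) = -t^3 + 5·t^2 - 2·t - 1. La derivada de la posición da la velocidad: v(t) = -3·t^2 + 10·t - 2. De la ecuación de la velocidad v(t) = -3·t^2 + 10·t - 2, sustituimos t = 2 para obtener v = 6.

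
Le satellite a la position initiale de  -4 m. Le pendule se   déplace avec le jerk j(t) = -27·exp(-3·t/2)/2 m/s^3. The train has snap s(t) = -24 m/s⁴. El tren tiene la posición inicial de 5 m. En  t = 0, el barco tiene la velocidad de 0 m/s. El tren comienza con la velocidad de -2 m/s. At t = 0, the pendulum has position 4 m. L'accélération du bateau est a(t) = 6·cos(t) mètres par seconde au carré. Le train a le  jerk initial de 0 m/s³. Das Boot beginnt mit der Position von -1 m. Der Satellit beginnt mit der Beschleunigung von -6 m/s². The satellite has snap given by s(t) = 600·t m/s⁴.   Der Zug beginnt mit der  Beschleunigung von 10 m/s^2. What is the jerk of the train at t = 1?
Starting from snap s(t) = -24, we take 1 integral. Taking ∫s(t)dt and applying j(0) = 0, we find j(t) = -24·t. We have jerk j(t) = -24·t. Substituting t = 1: j(1) = -24.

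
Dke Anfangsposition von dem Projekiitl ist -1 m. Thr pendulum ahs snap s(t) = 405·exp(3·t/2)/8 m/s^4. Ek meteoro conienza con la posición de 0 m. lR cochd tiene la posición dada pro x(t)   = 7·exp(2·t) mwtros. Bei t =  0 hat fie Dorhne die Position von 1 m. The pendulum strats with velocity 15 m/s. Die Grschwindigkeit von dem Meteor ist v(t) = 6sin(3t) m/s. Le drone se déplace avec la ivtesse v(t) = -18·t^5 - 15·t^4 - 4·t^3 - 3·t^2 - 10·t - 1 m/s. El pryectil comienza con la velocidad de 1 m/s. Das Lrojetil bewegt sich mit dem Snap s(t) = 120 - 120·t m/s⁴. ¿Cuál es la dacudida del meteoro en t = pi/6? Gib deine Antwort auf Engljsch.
We must differentiate our velocity equation v(t) = 6·sin(3·t) 2 times. Differentiating velocity, we get acceleration: a(t) = 18·cos(3·t). Taking d/dt of a(t), we find j(t) = -54·sin(3·t). We have jerk j(t) = -54·sin(3·t). Substituting t = pi/6: j(pi/6) = -54.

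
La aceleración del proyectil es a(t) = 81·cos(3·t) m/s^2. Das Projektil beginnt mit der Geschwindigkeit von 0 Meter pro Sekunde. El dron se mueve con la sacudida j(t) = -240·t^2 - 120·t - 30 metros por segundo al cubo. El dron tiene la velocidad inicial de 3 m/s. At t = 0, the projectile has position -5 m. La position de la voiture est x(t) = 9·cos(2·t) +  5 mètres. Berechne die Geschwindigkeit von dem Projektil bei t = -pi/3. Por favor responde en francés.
Nous devons trouver la primitive de notre équation de l'accélération a(t) = 81·cos(3·t) 1 fois. En prenant ∫a(t)dt et en appliquant v(0) = 0, nous trouvons v(t) = 27·sin(3·t). En utilisant v(t) = 27·sin(3·t) et en substituant t = -pi/3, nous trouvons v = 0.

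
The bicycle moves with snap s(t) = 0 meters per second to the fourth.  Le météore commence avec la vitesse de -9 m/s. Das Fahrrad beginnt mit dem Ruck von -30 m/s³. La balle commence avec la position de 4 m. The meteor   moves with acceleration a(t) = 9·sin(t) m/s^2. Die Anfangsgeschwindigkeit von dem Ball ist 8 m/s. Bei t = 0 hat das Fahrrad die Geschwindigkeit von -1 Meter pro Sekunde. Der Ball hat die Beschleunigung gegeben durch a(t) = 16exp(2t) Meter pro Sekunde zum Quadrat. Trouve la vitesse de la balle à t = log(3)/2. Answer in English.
Starting from acceleration a(t) = 16·exp(2·t), we take 1 antiderivative. The antiderivative of acceleration, with v(0) = 8, gives velocity: v(t) = 8·exp(2·t). Using v(t) = 8·exp(2·t) and substituting t = log(3)/2, we find v = 24.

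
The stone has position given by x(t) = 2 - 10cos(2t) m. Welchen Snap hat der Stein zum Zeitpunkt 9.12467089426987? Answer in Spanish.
Debemos derivar nuestra ecuación de la posición x(t) = 2 - 10·cos(2·t) 4 veces. Tomando d/dt de x(t), encontramos v(t) = 20·sin(2·t). La derivada de la velocidad da la aceleración: a(t) = 40·cos(2·t). Derivando la aceleración, obtenemos la sacudida: j(t) = -80·sin(2·t). Derivando la sacudida, obtenemos el snap: s(t) = -160·cos(2·t). Tenemos el snap s(t) = -160·cos(2·t). Sustituyendo t = 9.12467089426987: s(9.12467089426987) = -132.034349984379.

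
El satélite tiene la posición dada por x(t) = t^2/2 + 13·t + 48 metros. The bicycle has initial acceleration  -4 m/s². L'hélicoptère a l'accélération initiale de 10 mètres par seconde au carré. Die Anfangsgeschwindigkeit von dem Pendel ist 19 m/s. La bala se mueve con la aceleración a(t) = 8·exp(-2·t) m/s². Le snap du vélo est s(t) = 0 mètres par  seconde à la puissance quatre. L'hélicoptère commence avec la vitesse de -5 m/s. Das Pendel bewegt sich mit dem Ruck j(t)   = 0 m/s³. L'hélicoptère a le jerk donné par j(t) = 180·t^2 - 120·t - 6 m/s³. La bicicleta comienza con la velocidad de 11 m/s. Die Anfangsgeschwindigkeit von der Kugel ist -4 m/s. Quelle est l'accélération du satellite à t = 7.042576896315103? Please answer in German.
Ausgehend von der Position x(t) = t^2/2 + 13·t + 48, nehmen wir 2 Ableitungen. Die Ableitung von der Position ergibt die Geschwindigkeit: v(t) = t + 13. Die Ableitung von der Geschwindigkeit ergibt die Beschleunigung: a(t) = 1. Mit a(t) = 1 und Einsetzen von t = 7.042576896315103, finden wir a = 1.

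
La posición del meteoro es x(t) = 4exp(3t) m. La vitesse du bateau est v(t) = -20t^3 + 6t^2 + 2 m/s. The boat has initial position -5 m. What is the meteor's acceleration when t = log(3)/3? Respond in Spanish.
Debemos derivar nuestra ecuación de la posición x(t) = 4·exp(3·t) 2 veces. Tomando d/dt de x(t), encontramos v(t) = 12·exp(3·t). Derivando la velocidad, obtenemos la aceleración: a(t) = 36·exp(3·t). Usando a(t) = 36·exp(3·t) y sustituyendo t = log(3)/3, encontramos a = 108.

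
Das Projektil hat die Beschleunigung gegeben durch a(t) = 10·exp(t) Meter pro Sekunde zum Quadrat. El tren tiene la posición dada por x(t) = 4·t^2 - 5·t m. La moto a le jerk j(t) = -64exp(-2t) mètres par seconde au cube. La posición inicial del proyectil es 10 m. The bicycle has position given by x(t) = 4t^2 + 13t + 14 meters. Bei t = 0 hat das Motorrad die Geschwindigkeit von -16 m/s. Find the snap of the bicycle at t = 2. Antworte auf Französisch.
Nous devons dériver notre équation de la position x(t) = 4·t^2 + 13·t + 14 4 fois. La dérivée de la position donne la vitesse: v(t) = 8·t + 13. En dérivant la vitesse, nous obtenons l'accélération: a(t) = 8. La dérivée de l'accélération donne le jerk: j(t) = 0. En dérivant le jerk, nous obtenons le snap: s(t) = 0. De l'équation du snap s(t) = 0, nous substituons t = 2 pour obtenir s = 0.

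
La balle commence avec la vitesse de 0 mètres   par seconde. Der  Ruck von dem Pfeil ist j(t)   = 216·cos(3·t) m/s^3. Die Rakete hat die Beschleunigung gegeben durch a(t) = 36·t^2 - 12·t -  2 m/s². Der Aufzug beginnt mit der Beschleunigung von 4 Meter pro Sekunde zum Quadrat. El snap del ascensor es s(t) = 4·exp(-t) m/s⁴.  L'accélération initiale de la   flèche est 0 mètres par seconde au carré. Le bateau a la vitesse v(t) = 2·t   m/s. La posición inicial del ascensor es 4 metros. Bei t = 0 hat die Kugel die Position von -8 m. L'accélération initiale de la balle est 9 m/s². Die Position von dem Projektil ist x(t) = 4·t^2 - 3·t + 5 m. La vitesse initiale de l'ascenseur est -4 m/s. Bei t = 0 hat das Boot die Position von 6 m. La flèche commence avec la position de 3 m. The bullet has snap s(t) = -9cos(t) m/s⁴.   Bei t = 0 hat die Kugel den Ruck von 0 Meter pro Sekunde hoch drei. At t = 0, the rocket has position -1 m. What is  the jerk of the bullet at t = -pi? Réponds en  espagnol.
Partiendo del snap s(t) = -9·cos(t), tomamos 1 integral. La integral del snap es la sacudida. Usando j(0) = 0, obtenemos j(t) = -9·sin(t). De la ecuación de la sacudida j(t) = -9·sin(t), sustituimos t = -pi para obtener j = 0.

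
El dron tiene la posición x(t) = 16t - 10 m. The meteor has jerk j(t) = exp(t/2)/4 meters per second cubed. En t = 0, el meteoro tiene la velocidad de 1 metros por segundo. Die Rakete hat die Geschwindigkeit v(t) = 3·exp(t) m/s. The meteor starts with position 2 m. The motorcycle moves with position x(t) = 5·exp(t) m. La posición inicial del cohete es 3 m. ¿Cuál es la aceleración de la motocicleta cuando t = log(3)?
Debemos derivar nuestra ecuación de la posición x(t) = 5·exp(t) 2 veces. La derivada de la posición da la velocidad: v(t) = 5·exp(t). La derivada de la velocidad da la aceleración: a(t) = 5·exp(t). De la ecuación de la aceleración a(t) = 5·exp(t), sustituimos t = log(3) para obtener a = 15.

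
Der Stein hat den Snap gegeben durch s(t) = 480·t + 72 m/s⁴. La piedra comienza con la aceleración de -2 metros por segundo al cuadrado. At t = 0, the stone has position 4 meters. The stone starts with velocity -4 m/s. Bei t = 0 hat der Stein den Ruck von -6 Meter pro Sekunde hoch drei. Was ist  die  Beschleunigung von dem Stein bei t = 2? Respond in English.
To solve this, we need to take 2 integrals of our snap equation s(t) = 480·t + 72. The antiderivative of snap is jerk. Using j(0) = -6, we get j(t) = 240·t^2 + 72·t - 6. Finding the integral of j(t) and using a(0) = -2: a(t) = 80·t^3 + 36·t^2 - 6·t - 2. We have acceleration a(t) = 80·t^3 + 36·t^2 - 6·t - 2. Substituting t = 2: a(2) = 770.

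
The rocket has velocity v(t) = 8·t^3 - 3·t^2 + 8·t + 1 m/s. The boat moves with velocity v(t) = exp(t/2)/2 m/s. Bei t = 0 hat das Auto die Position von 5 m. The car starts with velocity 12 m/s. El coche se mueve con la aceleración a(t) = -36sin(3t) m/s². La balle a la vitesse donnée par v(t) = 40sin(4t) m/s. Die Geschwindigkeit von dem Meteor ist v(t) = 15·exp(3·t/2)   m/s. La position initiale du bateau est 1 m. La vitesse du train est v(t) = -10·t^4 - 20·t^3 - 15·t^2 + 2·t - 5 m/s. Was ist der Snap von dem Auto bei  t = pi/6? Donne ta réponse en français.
Pour résoudre ceci, nous devons prendre 2 dérivées de notre équation de l'accélération a(t) = -36·sin(3·t). En dérivant l'accélération, nous obtenons le jerk: j(t) = -108·cos(3·t). En prenant d/dt de j(t), nous trouvons s(t) = 324·sin(3·t). De l'équation du snap s(t) = 324·sin(3·t), nous substituons t = pi/6 pour obtenir s = 324.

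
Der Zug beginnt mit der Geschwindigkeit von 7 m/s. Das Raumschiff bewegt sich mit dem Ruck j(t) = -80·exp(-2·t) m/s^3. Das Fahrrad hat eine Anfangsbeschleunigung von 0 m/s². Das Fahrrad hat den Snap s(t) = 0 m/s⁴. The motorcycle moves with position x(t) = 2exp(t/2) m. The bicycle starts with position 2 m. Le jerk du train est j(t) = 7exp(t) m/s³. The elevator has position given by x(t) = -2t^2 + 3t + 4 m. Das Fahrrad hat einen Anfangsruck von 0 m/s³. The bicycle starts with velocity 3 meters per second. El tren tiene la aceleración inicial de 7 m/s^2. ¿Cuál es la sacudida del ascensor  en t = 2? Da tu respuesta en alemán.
Wir müssen unsere Gleichung für die Position x(t) = -2·t^2 + 3·t + 4 3-mal ableiten. Mit d/dt von x(t) finden wir v(t) = 3 - 4·t. Die Ableitung von der Geschwindigkeit ergibt die Beschleunigung: a(t) = -4. Durch Ableiten von der Beschleunigung erhalten wir den Ruck: j(t) = 0. Aus der Gleichung für den Ruck j(t) = 0, setzen wir t = 2 ein und erhalten j = 0.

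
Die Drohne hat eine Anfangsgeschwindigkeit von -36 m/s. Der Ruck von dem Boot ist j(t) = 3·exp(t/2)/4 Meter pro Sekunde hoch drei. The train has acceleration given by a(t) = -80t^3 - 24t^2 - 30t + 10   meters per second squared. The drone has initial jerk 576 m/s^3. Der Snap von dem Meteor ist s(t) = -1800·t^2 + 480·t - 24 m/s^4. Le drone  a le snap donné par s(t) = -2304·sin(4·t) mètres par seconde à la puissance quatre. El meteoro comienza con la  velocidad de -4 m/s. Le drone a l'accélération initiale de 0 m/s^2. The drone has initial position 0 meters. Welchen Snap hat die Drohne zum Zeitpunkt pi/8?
Aus der Gleichung für den Snap s(t) = -2304·sin(4·t), setzen wir t = pi/8 ein und erhalten s = -2304.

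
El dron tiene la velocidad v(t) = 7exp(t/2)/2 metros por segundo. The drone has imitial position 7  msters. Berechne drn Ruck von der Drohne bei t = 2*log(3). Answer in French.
En partant de la vitesse v(t) = 7·exp(t/2)/2, nous prenons 2 dérivées. En dérivant la vitesse, nous obtenons l'accélération: a(t) = 7·exp(t/2)/4. En dérivant l'accélération, nous obtenons le jerk: j(t) = 7·exp(t/2)/8. En utilisant j(t) = 7·exp(t/2)/8 et en substituant t = 2*log(3), nous trouvons j = 21/8.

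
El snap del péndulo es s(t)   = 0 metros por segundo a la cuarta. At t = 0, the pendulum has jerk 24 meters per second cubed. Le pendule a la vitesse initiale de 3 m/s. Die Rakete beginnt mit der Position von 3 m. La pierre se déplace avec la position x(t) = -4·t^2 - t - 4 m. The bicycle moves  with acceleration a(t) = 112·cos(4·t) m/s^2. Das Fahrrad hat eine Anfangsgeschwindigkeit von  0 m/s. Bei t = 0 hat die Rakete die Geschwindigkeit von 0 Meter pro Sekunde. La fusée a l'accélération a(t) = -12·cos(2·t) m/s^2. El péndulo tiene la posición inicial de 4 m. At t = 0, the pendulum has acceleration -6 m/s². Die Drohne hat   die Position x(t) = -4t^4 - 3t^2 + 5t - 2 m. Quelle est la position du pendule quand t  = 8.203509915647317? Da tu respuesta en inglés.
We need to integrate our snap equation s(t) = 0 4 times. Taking ∫s(t)dt and applying j(0) = 24, we find j(t) = 24. The antiderivative of jerk is acceleration. Using a(0) = -6, we get a(t) = 24·t - 6. The antiderivative of acceleration, with v(0) = 3, gives velocity: v(t) = 12·t^2 - 6·t + 3. The antiderivative of velocity, with x(0) = 4, gives position: x(t) = 4·t^3 - 3·t^2 + 3·t + 4. We have position x(t) = 4·t^3 - 3·t^2 + 3·t + 4. Substituting t = 8.203509915647317: x(8.203509915647317) = 2035.02309808861.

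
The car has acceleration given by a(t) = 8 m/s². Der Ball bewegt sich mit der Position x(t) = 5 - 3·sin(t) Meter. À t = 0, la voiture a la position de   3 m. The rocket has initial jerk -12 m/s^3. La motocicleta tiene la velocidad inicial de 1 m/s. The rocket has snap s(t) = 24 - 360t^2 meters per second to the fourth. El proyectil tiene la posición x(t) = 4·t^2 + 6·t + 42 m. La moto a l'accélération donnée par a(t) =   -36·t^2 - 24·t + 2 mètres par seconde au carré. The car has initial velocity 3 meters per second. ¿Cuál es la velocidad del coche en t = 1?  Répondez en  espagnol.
Para resolver esto, necesitamos tomar 1 integral de nuestra ecuación de la aceleración a(t) = 8. Integrando la aceleración y usando la condición inicial v(0) = 3, obtenemos v(t) = 8·t + 3. Usando v(t) = 8·t + 3 y sustituyendo t = 1, encontramos v = 11.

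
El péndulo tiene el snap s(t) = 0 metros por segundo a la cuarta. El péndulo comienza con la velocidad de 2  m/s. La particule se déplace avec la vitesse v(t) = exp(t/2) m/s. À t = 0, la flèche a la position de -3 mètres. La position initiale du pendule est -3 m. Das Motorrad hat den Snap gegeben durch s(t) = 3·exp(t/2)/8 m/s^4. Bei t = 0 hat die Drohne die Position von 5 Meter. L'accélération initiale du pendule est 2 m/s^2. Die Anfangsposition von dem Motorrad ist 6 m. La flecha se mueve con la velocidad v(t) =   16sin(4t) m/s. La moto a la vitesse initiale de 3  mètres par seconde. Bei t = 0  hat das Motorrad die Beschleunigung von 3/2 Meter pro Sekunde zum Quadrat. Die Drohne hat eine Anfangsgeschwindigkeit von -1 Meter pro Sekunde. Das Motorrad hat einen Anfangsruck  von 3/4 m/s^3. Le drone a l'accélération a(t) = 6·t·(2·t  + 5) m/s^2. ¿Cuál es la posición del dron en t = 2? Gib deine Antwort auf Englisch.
To solve this, we need to take 2 antiderivatives of our acceleration equation a(t) = 6·t·(2·t + 5). The antiderivative of acceleration, with v(0) = -1, gives velocity: v(t) = 4·t^3 + 15·t^2 - 1. The integral of velocity is position. Using x(0) = 5, we get x(t) = t^4 + 5·t^3 - t + 5. From the given position equation x(t) = t^4 + 5·t^3 - t + 5, we substitute t = 2 to get x = 59.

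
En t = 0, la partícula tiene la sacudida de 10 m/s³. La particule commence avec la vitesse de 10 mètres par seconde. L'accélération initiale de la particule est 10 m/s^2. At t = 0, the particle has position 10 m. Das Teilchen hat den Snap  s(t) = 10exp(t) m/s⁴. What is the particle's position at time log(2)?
We must find the antiderivative of our snap equation s(t) = 10·exp(t) 4 times. Integrating snap and using the initial condition j(0) = 10, we get j(t) = 10·exp(t). Finding the integral of j(t) and using a(0) = 10: a(t) = 10·exp(t). The integral of acceleration is velocity. Using v(0) = 10, we get v(t) = 10·exp(t). The antiderivative of velocity is position. Using x(0) = 10, we get x(t) = 10·exp(t). We have position x(t) = 10·exp(t). Substituting t = log(2): x(log(2)) = 20.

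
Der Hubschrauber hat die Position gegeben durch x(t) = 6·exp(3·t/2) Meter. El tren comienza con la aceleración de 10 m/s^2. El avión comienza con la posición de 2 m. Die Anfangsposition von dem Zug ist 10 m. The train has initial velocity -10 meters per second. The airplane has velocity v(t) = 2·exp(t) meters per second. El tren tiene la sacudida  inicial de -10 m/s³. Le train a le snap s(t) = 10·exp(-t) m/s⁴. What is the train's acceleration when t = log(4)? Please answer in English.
Starting from snap s(t) = 10·exp(-t), we take 2 integrals. Finding the antiderivative of s(t) and using j(0) = -10: j(t) = -10·exp(-t). Taking ∫j(t)dt and applying a(0) = 10, we find a(t) = 10·exp(-t). Using a(t) = 10·exp(-t) and substituting t = log(4), we find a = 5/2.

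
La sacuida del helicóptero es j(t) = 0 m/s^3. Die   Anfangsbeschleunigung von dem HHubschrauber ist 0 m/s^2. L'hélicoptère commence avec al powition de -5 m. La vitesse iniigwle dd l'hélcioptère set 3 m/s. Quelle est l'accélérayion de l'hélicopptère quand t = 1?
Nous devons trouver l'intégrale de notre équation du jerk j(t) = 0 1 fois. La primitive du jerk, avec a(0) = 0, donne l'accélération: a(t) = 0. En utilisant a(t) = 0 et en substituant t = 1, nous trouvons a = 0.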